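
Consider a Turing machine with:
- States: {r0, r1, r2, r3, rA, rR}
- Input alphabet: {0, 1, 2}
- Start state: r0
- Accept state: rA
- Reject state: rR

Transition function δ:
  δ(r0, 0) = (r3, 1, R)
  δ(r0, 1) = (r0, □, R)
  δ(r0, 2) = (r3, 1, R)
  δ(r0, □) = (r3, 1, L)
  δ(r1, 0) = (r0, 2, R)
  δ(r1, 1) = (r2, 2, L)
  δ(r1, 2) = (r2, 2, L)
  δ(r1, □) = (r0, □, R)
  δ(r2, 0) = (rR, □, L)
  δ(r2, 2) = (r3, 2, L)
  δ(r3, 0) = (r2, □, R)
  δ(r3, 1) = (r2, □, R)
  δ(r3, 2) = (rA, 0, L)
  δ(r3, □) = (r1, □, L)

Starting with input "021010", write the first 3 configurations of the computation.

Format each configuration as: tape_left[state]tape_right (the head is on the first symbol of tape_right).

Transitions applied:
Step 1: δ(r0, 0) = (r3, 1, R)
Step 2: δ(r3, 2) = (rA, 0, L)

The first 3 configurations are:
[r0]021010 ⊢ 1[r3]21010 ⊢ [rA]101010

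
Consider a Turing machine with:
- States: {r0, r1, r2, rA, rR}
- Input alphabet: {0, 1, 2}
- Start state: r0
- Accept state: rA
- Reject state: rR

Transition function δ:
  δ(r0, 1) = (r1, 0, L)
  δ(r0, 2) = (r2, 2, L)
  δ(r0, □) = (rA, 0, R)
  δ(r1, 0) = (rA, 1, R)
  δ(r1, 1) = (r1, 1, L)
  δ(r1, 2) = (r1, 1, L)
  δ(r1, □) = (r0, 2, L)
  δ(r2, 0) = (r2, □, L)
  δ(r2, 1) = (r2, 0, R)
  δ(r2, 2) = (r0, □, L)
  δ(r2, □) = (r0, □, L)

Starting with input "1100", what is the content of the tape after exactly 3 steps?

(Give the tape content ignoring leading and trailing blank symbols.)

Execution trace:
Initial: [r0]1100
Step 1: δ(r0, 1) = (r1, 0, L) → [r1]□0100
Step 2: δ(r1, □) = (r0, 2, L) → [r0]□20100
Step 3: δ(r0, □) = (rA, 0, R) → 0[rA]20100

The machine reaches the accept state rA and halts.

After 3 steps, the tape (ignoring leading/trailing blanks) is: 020100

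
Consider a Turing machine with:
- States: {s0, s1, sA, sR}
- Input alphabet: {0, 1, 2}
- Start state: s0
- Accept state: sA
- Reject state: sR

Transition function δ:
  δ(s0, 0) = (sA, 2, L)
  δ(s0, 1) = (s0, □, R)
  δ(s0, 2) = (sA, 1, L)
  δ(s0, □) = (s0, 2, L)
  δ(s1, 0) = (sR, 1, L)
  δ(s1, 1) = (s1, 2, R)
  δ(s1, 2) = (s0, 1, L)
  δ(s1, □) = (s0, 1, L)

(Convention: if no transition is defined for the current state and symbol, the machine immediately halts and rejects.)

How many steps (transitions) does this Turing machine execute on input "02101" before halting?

Execution trace:
Initial: [s0]02101
Step 1: δ(s0, 0) = (sA, 2, L) → [sA]□22101

The machine reaches the accept state sA and halts.

The machine executed 1 step before halting.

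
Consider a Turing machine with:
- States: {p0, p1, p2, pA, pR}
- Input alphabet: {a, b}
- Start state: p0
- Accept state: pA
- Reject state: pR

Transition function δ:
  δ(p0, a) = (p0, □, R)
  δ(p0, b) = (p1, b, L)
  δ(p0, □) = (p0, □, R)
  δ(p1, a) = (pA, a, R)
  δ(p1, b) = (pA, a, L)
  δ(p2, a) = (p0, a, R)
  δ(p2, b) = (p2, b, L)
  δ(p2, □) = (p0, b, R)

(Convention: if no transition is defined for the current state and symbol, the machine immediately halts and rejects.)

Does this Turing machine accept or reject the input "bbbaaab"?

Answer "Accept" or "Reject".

Execution trace:
Initial: [p0]bbbaaab
Step 1: δ(p0, b) = (p1, b, L) → [p1]□bbbaaab

No transition is defined for δ(p1, □). By convention the machine halts and rejects.

Answer: Reject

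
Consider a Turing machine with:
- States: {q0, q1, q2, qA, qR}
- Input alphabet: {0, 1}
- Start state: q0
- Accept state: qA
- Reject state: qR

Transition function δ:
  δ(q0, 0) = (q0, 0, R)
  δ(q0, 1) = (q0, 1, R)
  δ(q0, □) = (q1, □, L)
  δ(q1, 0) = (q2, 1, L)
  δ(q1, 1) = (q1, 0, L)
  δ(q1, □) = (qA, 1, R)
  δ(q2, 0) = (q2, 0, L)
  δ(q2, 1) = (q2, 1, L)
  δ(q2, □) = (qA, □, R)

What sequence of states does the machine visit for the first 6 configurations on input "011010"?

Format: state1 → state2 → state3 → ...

Execution trace:
Initial: [q0]011010
Step 1: δ(q0, 0) = (q0, 0, R) → 0[q0]11010
Step 2: δ(q0, 1) = (q0, 1, R) → 01[q0]1010
Step 3: δ(q0, 1) = (q0, 1, R) → 011[q0]010
Step 4: δ(q0, 0) = (q0, 0, R) → 0110[q0]10
Step 5: δ(q0, 1) = (q0, 1, R) → 01101[q0]0

State sequence: q0 → q0 → q0 → q0 → q0 → q0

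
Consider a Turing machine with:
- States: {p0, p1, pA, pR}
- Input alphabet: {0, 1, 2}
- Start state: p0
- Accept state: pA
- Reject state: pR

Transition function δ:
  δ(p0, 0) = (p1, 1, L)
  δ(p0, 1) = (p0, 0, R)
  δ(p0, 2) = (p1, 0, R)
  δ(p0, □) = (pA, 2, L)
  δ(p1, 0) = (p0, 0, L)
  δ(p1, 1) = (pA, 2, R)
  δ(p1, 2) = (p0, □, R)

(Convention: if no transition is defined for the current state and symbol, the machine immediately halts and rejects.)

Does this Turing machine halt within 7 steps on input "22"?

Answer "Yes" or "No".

Execution trace:
Initial: [p0]22
Step 1: δ(p0, 2) = (p1, 0, R) → 0[p1]2
Step 2: δ(p1, 2) = (p0, □, R) → 0□[p0]□
Step 3: δ(p0, □) = (pA, 2, L) → 0[pA]□2

The machine reaches the accept state pA and halts.
The machine halted after 3 steps (within the 7-step bound).

Answer: Yes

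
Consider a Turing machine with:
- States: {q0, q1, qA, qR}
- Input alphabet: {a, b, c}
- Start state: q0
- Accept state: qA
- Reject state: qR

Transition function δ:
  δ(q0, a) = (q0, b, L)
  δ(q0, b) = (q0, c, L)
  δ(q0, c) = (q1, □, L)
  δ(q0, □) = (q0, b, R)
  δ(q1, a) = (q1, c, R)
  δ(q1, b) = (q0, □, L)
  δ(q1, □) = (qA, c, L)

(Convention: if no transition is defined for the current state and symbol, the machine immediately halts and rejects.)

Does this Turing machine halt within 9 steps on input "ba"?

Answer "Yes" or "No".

Execution trace:
Initial: [q0]ba
Step 1: δ(q0, b) = (q0, c, L) → [q0]□ca
Step 2: δ(q0, □) = (q0, b, R) → b[q0]ca
Step 3: δ(q0, c) = (q1, □, L) → [q1]b□a
Step 4: δ(q1, b) = (q0, □, L) → [q0]□□□a
Step 5: δ(q0, □) = (q0, b, R) → b[q0]□□a
Step 6: δ(q0, □) = (q0, b, R) → bb[q0]□a
Step 7: δ(q0, □) = (q0, b, R) → bbb[q0]a
Step 8: δ(q0, a) = (q0, b, L) → bb[q0]bb
Step 9: δ(q0, b) = (q0, c, L) → b[q0]bcb

The machine has not reached a halting state after 9 steps.
The machine did not halt within the 9-step bound.

Answer: No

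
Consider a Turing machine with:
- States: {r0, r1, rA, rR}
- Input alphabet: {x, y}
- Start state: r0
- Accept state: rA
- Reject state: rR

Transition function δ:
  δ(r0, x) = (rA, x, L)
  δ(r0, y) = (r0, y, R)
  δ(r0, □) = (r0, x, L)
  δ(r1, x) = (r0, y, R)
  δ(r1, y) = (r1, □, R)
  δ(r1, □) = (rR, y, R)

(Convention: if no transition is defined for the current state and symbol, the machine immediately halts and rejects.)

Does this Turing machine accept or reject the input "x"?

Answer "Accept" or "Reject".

Execution trace:
Initial: [r0]x
Step 1: δ(r0, x) = (rA, x, L) → [rA]□x

The machine reaches the accept state rA and halts.

Answer: Accept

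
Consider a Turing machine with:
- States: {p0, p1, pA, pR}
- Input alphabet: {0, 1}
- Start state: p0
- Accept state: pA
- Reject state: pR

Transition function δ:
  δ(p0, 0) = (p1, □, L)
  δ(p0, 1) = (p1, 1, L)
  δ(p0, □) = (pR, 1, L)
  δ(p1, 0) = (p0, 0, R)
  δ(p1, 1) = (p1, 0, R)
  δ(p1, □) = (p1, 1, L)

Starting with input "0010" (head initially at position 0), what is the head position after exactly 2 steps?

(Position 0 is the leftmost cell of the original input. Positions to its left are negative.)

Execution trace (head position shown):
Step 0: [p0]0010  (head at position 0)
Step 1: move left → [p1]□□010  (head at position -1)
Step 2: move left → [p1]□1□010  (head at position -2)

After 2 steps, the head is at position -2.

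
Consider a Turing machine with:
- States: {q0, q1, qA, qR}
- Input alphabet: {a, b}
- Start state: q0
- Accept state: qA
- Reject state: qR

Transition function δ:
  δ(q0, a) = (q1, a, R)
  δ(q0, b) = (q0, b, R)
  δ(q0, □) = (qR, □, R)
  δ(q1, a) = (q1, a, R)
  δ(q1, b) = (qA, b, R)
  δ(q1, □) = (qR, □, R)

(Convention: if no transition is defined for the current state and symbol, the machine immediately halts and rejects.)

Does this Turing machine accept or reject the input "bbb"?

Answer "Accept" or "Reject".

Execution trace:
Initial: [q0]bbb
Step 1: δ(q0, b) = (q0, b, R) → b[q0]bb
Step 2: δ(q0, b) = (q0, b, R) → bb[q0]b
Step 3: δ(q0, b) = (q0, b, R) → bbb[q0]□
Step 4: δ(q0, □) = (qR, □, R) → bbb□[qR]□

The machine reaches the reject state qR and halts.

Answer: Reject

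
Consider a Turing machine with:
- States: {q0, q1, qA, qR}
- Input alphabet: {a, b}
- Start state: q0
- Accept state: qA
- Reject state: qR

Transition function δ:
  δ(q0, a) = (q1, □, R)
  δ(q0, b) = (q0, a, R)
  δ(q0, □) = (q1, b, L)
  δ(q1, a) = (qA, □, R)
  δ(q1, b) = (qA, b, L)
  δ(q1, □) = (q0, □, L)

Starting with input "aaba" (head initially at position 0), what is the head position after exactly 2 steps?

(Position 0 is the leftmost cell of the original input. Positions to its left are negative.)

Execution trace (head position shown):
Step 0: [q0]aaba  (head at position 0)
Step 1: move right → □[q1]aba  (head at position 1)
Step 2: move right → □□[qA]ba  (head at position 2)

After 2 steps, the head is at position 2.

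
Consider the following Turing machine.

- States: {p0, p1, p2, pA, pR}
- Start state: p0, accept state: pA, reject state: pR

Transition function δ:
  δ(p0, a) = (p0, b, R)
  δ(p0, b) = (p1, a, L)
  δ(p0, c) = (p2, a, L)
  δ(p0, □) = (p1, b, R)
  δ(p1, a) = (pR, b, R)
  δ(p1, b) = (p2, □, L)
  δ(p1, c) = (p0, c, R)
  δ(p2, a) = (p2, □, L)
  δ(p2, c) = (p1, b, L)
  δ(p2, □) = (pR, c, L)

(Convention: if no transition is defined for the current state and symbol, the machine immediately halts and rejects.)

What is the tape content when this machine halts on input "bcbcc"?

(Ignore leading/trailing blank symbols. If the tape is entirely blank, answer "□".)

Execution trace:
Initial: [p0]bcbcc
Step 1: δ(p0, b) = (p1, a, L) → [p1]□acbcc

No transition is defined for δ(p1, □). By convention the machine halts and rejects.

Final tape (ignoring leading/trailing blanks): acbcc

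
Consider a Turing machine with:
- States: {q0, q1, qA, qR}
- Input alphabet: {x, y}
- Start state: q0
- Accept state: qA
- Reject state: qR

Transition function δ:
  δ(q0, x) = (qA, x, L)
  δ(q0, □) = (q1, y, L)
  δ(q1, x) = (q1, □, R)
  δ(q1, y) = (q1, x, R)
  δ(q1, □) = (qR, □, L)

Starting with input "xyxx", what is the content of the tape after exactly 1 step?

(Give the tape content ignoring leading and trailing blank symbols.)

Execution trace:
Initial: [q0]xyxx
Step 1: δ(q0, x) = (qA, x, L) → [qA]□xyxx

The machine reaches the accept state qA and halts.

After 1 step, the tape (ignoring leading/trailing blanks) is: xyxx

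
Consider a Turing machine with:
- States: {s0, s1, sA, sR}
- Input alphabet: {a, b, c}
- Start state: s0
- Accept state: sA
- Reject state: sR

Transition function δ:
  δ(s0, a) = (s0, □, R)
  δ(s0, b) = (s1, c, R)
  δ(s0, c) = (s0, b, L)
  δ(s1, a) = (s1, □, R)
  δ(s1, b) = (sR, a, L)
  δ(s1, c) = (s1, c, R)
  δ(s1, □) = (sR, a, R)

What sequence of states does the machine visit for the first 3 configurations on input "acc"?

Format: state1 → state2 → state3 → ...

Execution trace:
Initial: [s0]acc
Step 1: δ(s0, a) = (s0, □, R) → □[s0]cc
Step 2: δ(s0, c) = (s0, b, L) → [s0]□bc

No transition is defined for δ(s0, □). By convention the machine halts and rejects.

State sequence: s0 → s0 → s0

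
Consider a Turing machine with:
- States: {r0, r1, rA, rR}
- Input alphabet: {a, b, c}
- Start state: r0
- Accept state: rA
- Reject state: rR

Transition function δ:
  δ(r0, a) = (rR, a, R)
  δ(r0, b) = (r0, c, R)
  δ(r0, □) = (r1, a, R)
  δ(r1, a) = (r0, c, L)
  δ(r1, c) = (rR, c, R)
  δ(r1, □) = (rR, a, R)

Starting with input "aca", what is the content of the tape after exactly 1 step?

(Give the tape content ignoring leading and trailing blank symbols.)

Execution trace:
Initial: [r0]aca
Step 1: δ(r0, a) = (rR, a, R) → a[rR]ca

The machine reaches the reject state rR and halts.

After 1 step, the tape (ignoring leading/trailing blanks) is: aca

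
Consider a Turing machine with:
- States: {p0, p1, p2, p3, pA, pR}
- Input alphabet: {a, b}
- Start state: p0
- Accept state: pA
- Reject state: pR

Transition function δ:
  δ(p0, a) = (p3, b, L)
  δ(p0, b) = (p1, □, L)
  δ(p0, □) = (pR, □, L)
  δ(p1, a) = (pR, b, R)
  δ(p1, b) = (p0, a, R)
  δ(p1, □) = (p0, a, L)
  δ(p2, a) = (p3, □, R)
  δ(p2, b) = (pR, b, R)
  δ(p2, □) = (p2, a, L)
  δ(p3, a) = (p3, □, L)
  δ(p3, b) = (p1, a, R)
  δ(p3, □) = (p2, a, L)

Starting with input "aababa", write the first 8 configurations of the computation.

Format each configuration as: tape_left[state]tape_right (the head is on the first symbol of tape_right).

Transitions applied:
Step 1: δ(p0, a) = (p3, b, L)
Step 2: δ(p3, □) = (p2, a, L)
Step 3: δ(p2, □) = (p2, a, L)
Step 4: δ(p2, □) = (p2, a, L)
Step 5: δ(p2, □) = (p2, a, L)
Step 6: δ(p2, □) = (p2, a, L)
Step 7: δ(p2, □) = (p2, a, L)

The first 8 configurations are:
[p0]aababa ⊢ [p3]□bababa ⊢ [p2]□abababa ⊢ [p2]□aabababa ⊢ [p2]□aaabababa ⊢ [p2]□aaaabababa ⊢ [p2]□aaaaabababa ⊢ [p2]□aaaaaabababa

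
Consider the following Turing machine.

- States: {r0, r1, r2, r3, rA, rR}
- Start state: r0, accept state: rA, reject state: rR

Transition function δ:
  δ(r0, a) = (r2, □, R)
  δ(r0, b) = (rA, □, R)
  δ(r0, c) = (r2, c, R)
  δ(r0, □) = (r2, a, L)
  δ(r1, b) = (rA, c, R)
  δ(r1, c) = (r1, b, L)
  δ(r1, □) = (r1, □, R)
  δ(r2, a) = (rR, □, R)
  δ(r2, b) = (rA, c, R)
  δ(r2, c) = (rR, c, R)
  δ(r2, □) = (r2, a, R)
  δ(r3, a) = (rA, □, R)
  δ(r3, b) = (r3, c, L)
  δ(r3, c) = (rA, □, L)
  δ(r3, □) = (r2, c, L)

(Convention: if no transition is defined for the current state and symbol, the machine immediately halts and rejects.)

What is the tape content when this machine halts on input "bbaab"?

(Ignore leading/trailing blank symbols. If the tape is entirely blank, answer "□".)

Execution trace:
Initial: [r0]bbaab
Step 1: δ(r0, b) = (rA, □, R) → □[rA]baab

The machine reaches the accept state rA and halts.

Final tape (ignoring leading/trailing blanks): baab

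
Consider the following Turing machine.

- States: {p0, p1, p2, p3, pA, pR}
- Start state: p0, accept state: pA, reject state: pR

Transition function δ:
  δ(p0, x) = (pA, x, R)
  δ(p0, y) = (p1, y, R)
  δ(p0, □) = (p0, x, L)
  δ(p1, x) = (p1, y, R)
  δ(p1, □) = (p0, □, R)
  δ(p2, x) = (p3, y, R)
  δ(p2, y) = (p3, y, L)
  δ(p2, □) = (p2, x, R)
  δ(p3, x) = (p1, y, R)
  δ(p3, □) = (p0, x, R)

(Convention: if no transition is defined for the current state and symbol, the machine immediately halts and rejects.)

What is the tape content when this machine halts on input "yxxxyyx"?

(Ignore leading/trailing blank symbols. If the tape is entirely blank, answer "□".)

Execution trace:
Initial: [p0]yxxxyyx
Step 1: δ(p0, y) = (p1, y, R) → y[p1]xxxyyx
Step 2: δ(p1, x) = (p1, y, R) → yy[p1]xxyyx
Step 3: δ(p1, x) = (p1, y, R) → yyy[p1]xyyx
Step 4: δ(p1, x) = (p1, y, R) → yyyy[p1]yyx

No transition is defined for δ(p1, y). By convention the machine halts and rejects.

Final tape (ignoring leading/trailing blanks): yyyyyyx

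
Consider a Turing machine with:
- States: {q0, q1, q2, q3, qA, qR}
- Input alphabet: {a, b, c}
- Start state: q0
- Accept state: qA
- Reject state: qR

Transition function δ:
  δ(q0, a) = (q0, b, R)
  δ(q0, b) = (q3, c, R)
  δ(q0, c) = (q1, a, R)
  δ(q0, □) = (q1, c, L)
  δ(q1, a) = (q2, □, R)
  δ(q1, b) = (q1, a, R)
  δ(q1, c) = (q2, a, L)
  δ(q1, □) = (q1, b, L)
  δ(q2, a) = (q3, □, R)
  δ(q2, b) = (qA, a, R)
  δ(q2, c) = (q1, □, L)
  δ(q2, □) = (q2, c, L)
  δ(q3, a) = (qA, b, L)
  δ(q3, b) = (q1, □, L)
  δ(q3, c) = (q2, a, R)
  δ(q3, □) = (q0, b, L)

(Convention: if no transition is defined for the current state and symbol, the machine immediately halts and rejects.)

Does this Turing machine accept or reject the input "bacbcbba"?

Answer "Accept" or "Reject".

Execution trace:
Initial: [q0]bacbcbba
Step 1: δ(q0, b) = (q3, c, R) → c[q3]acbcbba
Step 2: δ(q3, a) = (qA, b, L) → [qA]cbcbcbba

The machine reaches the accept state qA and halts.

Answer: Accept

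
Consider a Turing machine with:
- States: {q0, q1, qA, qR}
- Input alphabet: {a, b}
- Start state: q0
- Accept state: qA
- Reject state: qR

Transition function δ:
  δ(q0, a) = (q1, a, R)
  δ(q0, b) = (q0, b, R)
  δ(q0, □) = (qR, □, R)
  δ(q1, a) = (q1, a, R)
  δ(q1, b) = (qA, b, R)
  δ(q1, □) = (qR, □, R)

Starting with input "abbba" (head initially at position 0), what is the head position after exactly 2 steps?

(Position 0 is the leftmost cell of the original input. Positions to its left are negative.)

Execution trace (head position shown):
Step 0: [q0]abbba  (head at position 0)
Step 1: move right → a[q1]bbba  (head at position 1)
Step 2: move right → ab[qA]bba  (head at position 2)

After 2 steps, the head is at position 2.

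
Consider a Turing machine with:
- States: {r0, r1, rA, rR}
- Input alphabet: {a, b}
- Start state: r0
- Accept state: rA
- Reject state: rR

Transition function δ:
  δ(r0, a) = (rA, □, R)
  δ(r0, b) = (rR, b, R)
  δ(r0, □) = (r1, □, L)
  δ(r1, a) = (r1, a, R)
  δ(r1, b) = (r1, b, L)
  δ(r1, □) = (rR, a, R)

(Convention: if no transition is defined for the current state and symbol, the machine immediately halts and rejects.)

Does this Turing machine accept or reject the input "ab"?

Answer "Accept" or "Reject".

Execution trace:
Initial: [r0]ab
Step 1: δ(r0, a) = (rA, □, R) → □[rA]b

The machine reaches the accept state rA and halts.

Answer: Accept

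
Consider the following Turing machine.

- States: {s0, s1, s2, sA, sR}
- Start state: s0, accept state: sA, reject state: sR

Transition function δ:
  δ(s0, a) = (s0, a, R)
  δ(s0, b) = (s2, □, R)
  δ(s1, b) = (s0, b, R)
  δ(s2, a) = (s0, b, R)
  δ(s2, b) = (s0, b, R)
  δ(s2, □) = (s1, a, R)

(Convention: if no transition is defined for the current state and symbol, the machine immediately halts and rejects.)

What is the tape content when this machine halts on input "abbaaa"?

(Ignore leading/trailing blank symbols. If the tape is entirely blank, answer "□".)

Execution trace:
Initial: [s0]abbaaa
Step 1: δ(s0, a) = (s0, a, R) → a[s0]bbaaa
Step 2: δ(s0, b) = (s2, □, R) → a□[s2]baaa
Step 3: δ(s2, b) = (s0, b, R) → a□b[s0]aaa
Step 4: δ(s0, a) = (s0, a, R) → a□ba[s0]aa
Step 5: δ(s0, a) = (s0, a, R) → a□baa[s0]a
Step 6: δ(s0, a) = (s0, a, R) → a□baaa[s0]□

No transition is defined for δ(s0, □). By convention the machine halts and rejects.

Final tape (ignoring leading/trailing blanks): a□baaa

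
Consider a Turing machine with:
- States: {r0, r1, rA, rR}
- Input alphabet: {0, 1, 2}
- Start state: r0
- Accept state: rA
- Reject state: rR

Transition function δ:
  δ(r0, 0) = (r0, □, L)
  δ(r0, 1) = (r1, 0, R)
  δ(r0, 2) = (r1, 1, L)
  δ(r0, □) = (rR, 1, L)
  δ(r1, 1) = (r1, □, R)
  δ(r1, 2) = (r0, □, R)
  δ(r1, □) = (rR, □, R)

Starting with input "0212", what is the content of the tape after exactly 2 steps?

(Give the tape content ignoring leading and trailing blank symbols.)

Execution trace:
Initial: [r0]0212
Step 1: δ(r0, 0) = (r0, □, L) → [r0]□□212
Step 2: δ(r0, □) = (rR, 1, L) → [rR]□1□212

The machine reaches the reject state rR and halts.

After 2 steps, the tape (ignoring leading/trailing blanks) is: 1□212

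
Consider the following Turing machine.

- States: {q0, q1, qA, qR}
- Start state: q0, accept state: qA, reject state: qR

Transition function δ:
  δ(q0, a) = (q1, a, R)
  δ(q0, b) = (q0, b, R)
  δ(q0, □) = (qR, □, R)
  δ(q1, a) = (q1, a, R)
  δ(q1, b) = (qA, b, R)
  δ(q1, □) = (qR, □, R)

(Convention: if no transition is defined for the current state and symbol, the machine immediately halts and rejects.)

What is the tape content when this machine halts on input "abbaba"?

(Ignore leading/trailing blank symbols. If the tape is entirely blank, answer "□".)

Execution trace:
Initial: [q0]abbaba
Step 1: δ(q0, a) = (q1, a, R) → a[q1]bbaba
Step 2: δ(q1, b) = (qA, b, R) → ab[qA]baba

The machine reaches the accept state qA and halts.

Final tape (ignoring leading/trailing blanks): abbaba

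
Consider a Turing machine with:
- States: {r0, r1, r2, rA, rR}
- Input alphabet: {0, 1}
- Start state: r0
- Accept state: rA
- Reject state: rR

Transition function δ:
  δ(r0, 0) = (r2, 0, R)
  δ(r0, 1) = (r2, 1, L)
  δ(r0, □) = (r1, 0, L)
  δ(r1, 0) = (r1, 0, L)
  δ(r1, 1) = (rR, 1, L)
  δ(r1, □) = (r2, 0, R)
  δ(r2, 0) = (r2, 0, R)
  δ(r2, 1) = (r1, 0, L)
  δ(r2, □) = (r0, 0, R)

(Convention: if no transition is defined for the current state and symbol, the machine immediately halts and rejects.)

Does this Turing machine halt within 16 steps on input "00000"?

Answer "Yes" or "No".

Execution trace:
Initial: [r0]00000
Step 1: δ(r0, 0) = (r2, 0, R) → 0[r2]0000
Step 2: δ(r2, 0) = (r2, 0, R) → 00[r2]000
Step 3: δ(r2, 0) = (r2, 0, R) → 000[r2]00
Step 4: δ(r2, 0) = (r2, 0, R) → 0000[r2]0
Step 5: δ(r2, 0) = (r2, 0, R) → 00000[r2]□
Step 6: δ(r2, □) = (r0, 0, R) → 000000[r0]□
Step 7: δ(r0, □) = (r1, 0, L) → 00000[r1]00
Step 8: δ(r1, 0) = (r1, 0, L) → 0000[r1]000
Step 9: δ(r1, 0) = (r1, 0, L) → 000[r1]0000
Step 10: δ(r1, 0) = (r1, 0, L) → 00[r1]00000
Step 11: δ(r1, 0) = (r1, 0, L) → 0[r1]000000
Step 12: δ(r1, 0) = (r1, 0, L) → [r1]0000000
Step 13: δ(r1, 0) = (r1, 0, L) → [r1]□0000000
Step 14: δ(r1, □) = (r2, 0, R) → 0[r2]0000000
Step 15: δ(r2, 0) = (r2, 0, R) → 00[r2]000000
Step 16: δ(r2, 0) = (r2, 0, R) → 000[r2]00000

The machine has not reached a halting state after 16 steps.
The machine did not halt within the 16-step bound.

Answer: No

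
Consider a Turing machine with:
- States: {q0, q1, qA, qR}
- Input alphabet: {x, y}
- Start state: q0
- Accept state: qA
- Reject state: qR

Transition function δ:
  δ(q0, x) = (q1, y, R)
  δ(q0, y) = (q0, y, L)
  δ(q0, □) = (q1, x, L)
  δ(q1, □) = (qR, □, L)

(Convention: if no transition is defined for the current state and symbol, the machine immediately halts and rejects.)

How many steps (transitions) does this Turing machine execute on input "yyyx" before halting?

Execution trace:
Initial: [q0]yyyx
Step 1: δ(q0, y) = (q0, y, L) → [q0]□yyyx
Step 2: δ(q0, □) = (q1, x, L) → [q1]□xyyyx
Step 3: δ(q1, □) = (qR, □, L) → [qR]□□xyyyx

The machine reaches the reject state qR and halts.

The machine executed 3 steps before halting.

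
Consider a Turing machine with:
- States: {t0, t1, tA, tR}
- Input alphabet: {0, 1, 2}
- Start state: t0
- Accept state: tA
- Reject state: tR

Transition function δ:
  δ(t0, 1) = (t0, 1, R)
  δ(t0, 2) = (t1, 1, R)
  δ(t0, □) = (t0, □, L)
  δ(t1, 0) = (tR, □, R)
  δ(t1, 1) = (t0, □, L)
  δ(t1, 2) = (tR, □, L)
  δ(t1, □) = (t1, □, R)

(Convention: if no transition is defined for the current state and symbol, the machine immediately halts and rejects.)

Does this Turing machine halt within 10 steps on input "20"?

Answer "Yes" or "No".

Execution trace:
Initial: [t0]20
Step 1: δ(t0, 2) = (t1, 1, R) → 1[t1]0
Step 2: δ(t1, 0) = (tR, □, R) → 1□[tR]□

The machine reaches the reject state tR and halts.
The machine halted after 2 steps (within the 10-step bound).

Answer: Yes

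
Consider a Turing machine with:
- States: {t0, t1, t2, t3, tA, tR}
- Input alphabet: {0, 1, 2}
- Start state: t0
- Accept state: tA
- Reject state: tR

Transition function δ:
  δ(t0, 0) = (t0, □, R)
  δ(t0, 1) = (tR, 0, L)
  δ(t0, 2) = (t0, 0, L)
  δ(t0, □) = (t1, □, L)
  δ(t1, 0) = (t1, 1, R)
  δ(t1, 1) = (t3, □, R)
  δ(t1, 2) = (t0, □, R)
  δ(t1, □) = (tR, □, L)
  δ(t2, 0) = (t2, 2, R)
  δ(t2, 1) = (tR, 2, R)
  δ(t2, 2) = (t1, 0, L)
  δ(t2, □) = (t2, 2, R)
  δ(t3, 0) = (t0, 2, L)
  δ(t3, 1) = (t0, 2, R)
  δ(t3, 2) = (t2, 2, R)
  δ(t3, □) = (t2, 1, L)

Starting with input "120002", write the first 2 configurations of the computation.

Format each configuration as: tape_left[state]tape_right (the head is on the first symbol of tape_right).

Transitions applied:
Step 1: δ(t0, 1) = (tR, 0, L)

The first 2 configurations are:
[t0]120002 ⊢ [tR]□020002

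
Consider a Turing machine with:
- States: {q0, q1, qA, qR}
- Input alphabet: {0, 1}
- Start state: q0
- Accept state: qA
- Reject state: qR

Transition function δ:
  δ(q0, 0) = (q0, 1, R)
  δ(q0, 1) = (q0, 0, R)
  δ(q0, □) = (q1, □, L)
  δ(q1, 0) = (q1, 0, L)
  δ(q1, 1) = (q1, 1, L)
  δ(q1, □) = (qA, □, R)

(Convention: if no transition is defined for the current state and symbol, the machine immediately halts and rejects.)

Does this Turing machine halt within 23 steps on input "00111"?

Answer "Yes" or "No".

Execution trace:
Initial: [q0]00111
Step 1: δ(q0, 0) = (q0, 1, R) → 1[q0]0111
Step 2: δ(q0, 0) = (q0, 1, R) → 11[q0]111
Step 3: δ(q0, 1) = (q0, 0, R) → 110[q0]11
Step 4: δ(q0, 1) = (q0, 0, R) → 1100[q0]1
Step 5: δ(q0, 1) = (q0, 0, R) → 11000[q0]□
Step 6: δ(q0, □) = (q1, □, L) → 1100[q1]0□
Step 7: δ(q1, 0) = (q1, 0, L) → 110[q1]00□
Step 8: δ(q1, 0) = (q1, 0, L) → 11[q1]000□
Step 9: δ(q1, 0) = (q1, 0, L) → 1[q1]1000□
Step 10: δ(q1, 1) = (q1, 1, L) → [q1]11000□
Step 11: δ(q1, 1) = (q1, 1, L) → [q1]□11000□
Step 12: δ(q1, □) = (qA, □, R) → □[qA]11000□

The machine reaches the accept state qA and halts.
The machine halted after 12 steps (within the 23-step bound).

Answer: Yes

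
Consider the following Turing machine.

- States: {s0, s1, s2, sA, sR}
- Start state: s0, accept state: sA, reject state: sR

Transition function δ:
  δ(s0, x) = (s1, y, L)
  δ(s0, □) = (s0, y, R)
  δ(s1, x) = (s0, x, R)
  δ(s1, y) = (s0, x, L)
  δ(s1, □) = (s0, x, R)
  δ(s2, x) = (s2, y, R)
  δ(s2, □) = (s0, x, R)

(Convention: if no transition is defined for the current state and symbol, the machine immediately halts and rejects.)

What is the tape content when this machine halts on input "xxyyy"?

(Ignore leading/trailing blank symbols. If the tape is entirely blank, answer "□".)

Execution trace:
Initial: [s0]xxyyy
Step 1: δ(s0, x) = (s1, y, L) → [s1]□yxyyy
Step 2: δ(s1, □) = (s0, x, R) → x[s0]yxyyy

No transition is defined for δ(s0, y). By convention the machine halts and rejects.

Final tape (ignoring leading/trailing blanks): xyxyyy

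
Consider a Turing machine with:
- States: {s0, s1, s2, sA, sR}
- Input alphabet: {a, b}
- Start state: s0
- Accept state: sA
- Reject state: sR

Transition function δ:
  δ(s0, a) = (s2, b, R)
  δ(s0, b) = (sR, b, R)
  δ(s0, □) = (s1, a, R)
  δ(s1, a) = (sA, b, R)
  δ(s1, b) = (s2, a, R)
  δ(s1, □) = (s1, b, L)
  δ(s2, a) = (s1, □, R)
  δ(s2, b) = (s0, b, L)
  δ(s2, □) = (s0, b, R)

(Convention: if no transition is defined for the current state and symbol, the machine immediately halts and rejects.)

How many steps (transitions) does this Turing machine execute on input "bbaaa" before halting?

Execution trace:
Initial: [s0]bbaaa
Step 1: δ(s0, b) = (sR, b, R) → b[sR]baaa

The machine reaches the reject state sR and halts.

The machine executed 1 step before halting.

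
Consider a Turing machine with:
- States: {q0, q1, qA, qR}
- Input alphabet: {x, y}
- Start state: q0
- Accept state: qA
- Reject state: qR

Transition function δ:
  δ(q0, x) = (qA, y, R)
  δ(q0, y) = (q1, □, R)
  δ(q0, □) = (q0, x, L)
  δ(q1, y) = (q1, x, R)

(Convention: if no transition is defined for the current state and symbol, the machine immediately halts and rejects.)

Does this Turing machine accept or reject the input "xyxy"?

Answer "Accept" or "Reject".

Execution trace:
Initial: [q0]xyxy
Step 1: δ(q0, x) = (qA, y, R) → y[qA]yxy

The machine reaches the accept state qA and halts.

Answer: Accept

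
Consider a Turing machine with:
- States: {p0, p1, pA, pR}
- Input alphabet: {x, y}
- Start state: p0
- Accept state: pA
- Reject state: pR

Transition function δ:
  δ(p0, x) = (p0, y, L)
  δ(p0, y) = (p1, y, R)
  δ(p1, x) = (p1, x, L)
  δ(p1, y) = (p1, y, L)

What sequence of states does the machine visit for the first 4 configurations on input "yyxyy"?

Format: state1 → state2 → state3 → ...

Execution trace:
Initial: [p0]yyxyy
Step 1: δ(p0, y) = (p1, y, R) → y[p1]yxyy
Step 2: δ(p1, y) = (p1, y, L) → [p1]yyxyy
Step 3: δ(p1, y) = (p1, y, L) → [p1]□yyxyy

No transition is defined for δ(p1, □). By convention the machine halts and rejects.

State sequence: p0 → p1 → p1 → p1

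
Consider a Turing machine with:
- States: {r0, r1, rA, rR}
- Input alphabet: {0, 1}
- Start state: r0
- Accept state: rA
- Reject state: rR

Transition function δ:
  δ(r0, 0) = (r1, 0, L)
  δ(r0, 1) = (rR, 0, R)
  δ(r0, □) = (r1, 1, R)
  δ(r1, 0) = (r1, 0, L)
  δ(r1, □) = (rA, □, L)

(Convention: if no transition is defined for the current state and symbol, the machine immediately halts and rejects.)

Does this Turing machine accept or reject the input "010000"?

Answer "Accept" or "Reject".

Execution trace:
Initial: [r0]010000
Step 1: δ(r0, 0) = (r1, 0, L) → [r1]□010000
Step 2: δ(r1, □) = (rA, □, L) → [rA]□□010000

The machine reaches the accept state rA and halts.

Answer: Accept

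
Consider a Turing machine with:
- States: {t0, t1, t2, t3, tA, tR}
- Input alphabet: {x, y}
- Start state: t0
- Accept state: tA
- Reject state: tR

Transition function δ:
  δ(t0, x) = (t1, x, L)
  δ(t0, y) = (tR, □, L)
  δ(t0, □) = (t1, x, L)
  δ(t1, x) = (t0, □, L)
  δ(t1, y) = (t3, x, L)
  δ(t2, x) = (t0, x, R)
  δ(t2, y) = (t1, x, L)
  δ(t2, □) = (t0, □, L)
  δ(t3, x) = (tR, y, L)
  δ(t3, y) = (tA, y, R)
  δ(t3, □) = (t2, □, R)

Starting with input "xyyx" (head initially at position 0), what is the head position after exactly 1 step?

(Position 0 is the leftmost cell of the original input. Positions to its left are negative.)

Execution trace (head position shown):
Step 0: [t0]xyyx  (head at position 0)
Step 1: move left → [t1]□xyyx  (head at position -1)

After 1 step, the head is at position -1.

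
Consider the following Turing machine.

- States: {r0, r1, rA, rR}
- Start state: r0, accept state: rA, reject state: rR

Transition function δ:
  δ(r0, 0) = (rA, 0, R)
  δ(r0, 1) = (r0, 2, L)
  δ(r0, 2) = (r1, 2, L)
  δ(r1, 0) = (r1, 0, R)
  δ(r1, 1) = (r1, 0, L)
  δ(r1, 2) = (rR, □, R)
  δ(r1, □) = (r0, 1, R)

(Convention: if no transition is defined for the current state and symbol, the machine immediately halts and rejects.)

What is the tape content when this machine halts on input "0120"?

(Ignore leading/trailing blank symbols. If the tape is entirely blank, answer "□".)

Execution trace:
Initial: [r0]0120
Step 1: δ(r0, 0) = (rA, 0, R) → 0[rA]120

The machine reaches the accept state rA and halts.

Final tape (ignoring leading/trailing blanks): 0120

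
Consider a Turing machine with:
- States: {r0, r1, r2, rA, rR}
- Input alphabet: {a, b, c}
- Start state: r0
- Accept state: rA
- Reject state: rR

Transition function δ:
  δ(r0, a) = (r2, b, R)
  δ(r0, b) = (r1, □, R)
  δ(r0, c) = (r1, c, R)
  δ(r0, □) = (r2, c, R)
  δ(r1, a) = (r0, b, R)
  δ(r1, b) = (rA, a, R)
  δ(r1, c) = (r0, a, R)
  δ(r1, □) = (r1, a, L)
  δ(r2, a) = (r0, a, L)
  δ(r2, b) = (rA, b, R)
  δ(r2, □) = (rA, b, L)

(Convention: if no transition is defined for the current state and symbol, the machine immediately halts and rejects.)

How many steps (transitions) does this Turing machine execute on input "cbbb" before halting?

Execution trace:
Initial: [r0]cbbb
Step 1: δ(r0, c) = (r1, c, R) → c[r1]bbb
Step 2: δ(r1, b) = (rA, a, R) → ca[rA]bb

The machine reaches the accept state rA and halts.

The machine executed 2 steps before halting.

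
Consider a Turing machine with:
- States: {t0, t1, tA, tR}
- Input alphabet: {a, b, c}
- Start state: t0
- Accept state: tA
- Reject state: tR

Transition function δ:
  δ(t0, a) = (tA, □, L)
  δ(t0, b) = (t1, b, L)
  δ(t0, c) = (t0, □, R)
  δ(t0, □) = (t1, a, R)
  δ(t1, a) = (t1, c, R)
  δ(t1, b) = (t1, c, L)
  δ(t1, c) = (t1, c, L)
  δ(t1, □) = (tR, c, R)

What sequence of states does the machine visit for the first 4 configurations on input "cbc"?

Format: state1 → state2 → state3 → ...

Execution trace:
Initial: [t0]cbc
Step 1: δ(t0, c) = (t0, □, R) → □[t0]bc
Step 2: δ(t0, b) = (t1, b, L) → [t1]□bc
Step 3: δ(t1, □) = (tR, c, R) → c[tR]bc

The machine reaches the reject state tR and halts.

State sequence: t0 → t0 → t1 → tR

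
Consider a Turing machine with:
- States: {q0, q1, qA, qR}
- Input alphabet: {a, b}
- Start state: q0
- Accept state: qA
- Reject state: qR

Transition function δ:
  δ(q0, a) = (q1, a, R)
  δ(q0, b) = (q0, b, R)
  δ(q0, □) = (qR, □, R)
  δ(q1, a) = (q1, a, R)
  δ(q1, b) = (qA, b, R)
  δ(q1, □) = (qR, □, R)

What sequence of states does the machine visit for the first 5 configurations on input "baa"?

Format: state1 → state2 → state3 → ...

Execution trace:
Initial: [q0]baa
Step 1: δ(q0, b) = (q0, b, R) → b[q0]aa
Step 2: δ(q0, a) = (q1, a, R) → ba[q1]a
Step 3: δ(q1, a) = (q1, a, R) → baa[q1]□
Step 4: δ(q1, □) = (qR, □, R) → baa□[qR]□

The machine reaches the reject state qR and halts.

State sequence: q0 → q0 → q1 → q1 → qR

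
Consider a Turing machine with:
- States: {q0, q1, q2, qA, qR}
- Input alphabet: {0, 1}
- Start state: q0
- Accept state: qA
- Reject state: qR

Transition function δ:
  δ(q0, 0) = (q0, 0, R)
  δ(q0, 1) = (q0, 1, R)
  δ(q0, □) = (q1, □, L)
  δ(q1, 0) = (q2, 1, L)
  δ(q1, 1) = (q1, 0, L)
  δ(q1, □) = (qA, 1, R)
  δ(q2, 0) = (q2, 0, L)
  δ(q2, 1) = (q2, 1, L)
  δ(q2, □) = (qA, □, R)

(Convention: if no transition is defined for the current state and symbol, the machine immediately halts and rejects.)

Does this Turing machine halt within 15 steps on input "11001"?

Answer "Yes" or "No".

Execution trace:
Initial: [q0]11001
Step 1: δ(q0, 1) = (q0, 1, R) → 1[q0]1001
Step 2: δ(q0, 1) = (q0, 1, R) → 11[q0]001
Step 3: δ(q0, 0) = (q0, 0, R) → 110[q0]01
Step 4: δ(q0, 0) = (q0, 0, R) → 1100[q0]1
Step 5: δ(q0, 1) = (q0, 1, R) → 11001[q0]□
Step 6: δ(q0, □) = (q1, □, L) → 1100[q1]1□
Step 7: δ(q1, 1) = (q1, 0, L) → 110[q1]00□
Step 8: δ(q1, 0) = (q2, 1, L) → 11[q2]010□
Step 9: δ(q2, 0) = (q2, 0, L) → 1[q2]1010□
Step 10: δ(q2, 1) = (q2, 1, L) → [q2]11010□
Step 11: δ(q2, 1) = (q2, 1, L) → [q2]□11010□
Step 12: δ(q2, □) = (qA, □, R) → □[qA]11010□

The machine reaches the accept state qA and halts.
The machine halted after 12 steps (within the 15-step bound).

Answer: Yes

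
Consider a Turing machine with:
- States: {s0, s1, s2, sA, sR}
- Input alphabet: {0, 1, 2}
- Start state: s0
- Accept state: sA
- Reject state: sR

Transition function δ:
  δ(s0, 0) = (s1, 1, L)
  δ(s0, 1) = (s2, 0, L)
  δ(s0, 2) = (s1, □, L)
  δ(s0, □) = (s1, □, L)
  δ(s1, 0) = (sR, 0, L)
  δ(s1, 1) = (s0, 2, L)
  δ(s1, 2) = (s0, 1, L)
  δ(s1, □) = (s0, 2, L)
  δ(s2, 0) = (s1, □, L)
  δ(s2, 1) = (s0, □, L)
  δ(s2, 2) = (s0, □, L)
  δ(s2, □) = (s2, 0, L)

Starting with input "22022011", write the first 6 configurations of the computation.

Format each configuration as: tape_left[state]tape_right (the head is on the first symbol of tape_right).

Transitions applied:
Step 1: δ(s0, 2) = (s1, □, L)
Step 2: δ(s1, □) = (s0, 2, L)
Step 3: δ(s0, □) = (s1, □, L)
Step 4: δ(s1, □) = (s0, 2, L)
Step 5: δ(s0, □) = (s1, □, L)

The first 6 configurations are:
[s0]22022011 ⊢ [s1]□□2022011 ⊢ [s0]□2□2022011 ⊢ [s1]□□2□2022011 ⊢ [s0]□2□2□2022011 ⊢ [s1]□□2□2□2022011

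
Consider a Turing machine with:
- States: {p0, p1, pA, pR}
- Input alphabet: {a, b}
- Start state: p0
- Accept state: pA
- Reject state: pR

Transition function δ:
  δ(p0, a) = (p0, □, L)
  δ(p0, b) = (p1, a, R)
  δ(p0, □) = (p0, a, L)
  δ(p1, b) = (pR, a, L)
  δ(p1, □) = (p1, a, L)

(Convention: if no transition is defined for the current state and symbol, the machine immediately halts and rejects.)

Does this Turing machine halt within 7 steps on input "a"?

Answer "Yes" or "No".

Execution trace:
Initial: [p0]a
Step 1: δ(p0, a) = (p0, □, L) → [p0]□□
Step 2: δ(p0, □) = (p0, a, L) → [p0]□a□
Step 3: δ(p0, □) = (p0, a, L) → [p0]□aa□
Step 4: δ(p0, □) = (p0, a, L) → [p0]□aaa□
Step 5: δ(p0, □) = (p0, a, L) → [p0]□aaaa□
Step 6: δ(p0, □) = (p0, a, L) → [p0]□aaaaa□
Step 7: δ(p0, □) = (p0, a, L) → [p0]□aaaaaa□

The machine has not reached a halting state after 7 steps.
The machine did not halt within the 7-step bound.

Answer: No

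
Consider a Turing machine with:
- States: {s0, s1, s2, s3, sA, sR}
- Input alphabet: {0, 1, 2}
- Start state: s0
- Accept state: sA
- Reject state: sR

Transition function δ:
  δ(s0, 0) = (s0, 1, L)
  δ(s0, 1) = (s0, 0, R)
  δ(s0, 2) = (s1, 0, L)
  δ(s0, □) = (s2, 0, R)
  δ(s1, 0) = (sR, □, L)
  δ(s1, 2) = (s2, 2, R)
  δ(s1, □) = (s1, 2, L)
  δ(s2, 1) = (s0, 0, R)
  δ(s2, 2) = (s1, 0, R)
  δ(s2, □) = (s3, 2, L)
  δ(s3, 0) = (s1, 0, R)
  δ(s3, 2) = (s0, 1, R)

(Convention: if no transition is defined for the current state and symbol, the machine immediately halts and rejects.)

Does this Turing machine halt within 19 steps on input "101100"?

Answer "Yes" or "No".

Execution trace:
Initial: [s0]101100
Step 1: δ(s0, 1) = (s0, 0, R) → 0[s0]01100
Step 2: δ(s0, 0) = (s0, 1, L) → [s0]011100
Step 3: δ(s0, 0) = (s0, 1, L) → [s0]□111100
Step 4: δ(s0, □) = (s2, 0, R) → 0[s2]111100
Step 5: δ(s2, 1) = (s0, 0, R) → 00[s0]11100
Step 6: δ(s0, 1) = (s0, 0, R) → 000[s0]1100
Step 7: δ(s0, 1) = (s0, 0, R) → 0000[s0]100
Step 8: δ(s0, 1) = (s0, 0, R) → 00000[s0]00
Step 9: δ(s0, 0) = (s0, 1, L) → 0000[s0]010
Step 10: δ(s0, 0) = (s0, 1, L) → 000[s0]0110
Step 11: δ(s0, 0) = (s0, 1, L) → 00[s0]01110
Step 12: δ(s0, 0) = (s0, 1, L) → 0[s0]011110
Step 13: δ(s0, 0) = (s0, 1, L) → [s0]0111110
Step 14: δ(s0, 0) = (s0, 1, L) → [s0]□1111110
Step 15: δ(s0, □) = (s2, 0, R) → 0[s2]1111110
Step 16: δ(s2, 1) = (s0, 0, R) → 00[s0]111110
Step 17: δ(s0, 1) = (s0, 0, R) → 000[s0]11110
Step 18: δ(s0, 1) = (s0, 0, R) → 0000[s0]1110
Step 19: δ(s0, 1) = (s0, 0, R) → 00000[s0]110

The machine has not reached a halting state after 19 steps.
The machine did not halt within the 19-step bound.

Answer: No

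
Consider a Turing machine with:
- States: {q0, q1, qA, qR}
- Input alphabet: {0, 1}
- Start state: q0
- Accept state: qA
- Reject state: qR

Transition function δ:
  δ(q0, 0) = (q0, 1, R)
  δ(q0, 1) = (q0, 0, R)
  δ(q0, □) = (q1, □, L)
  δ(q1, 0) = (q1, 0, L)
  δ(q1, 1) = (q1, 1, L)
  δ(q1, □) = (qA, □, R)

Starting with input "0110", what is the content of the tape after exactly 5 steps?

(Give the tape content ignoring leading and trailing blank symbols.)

Execution trace:
Initial: [q0]0110
Step 1: δ(q0, 0) = (q0, 1, R) → 1[q0]110
Step 2: δ(q0, 1) = (q0, 0, R) → 10[q0]10
Step 3: δ(q0, 1) = (q0, 0, R) → 100[q0]0
Step 4: δ(q0, 0) = (q0, 1, R) → 1001[q0]□
Step 5: δ(q0, □) = (q1, □, L) → 100[q1]1□

After 5 steps, the tape (ignoring leading/trailing blanks) is: 1001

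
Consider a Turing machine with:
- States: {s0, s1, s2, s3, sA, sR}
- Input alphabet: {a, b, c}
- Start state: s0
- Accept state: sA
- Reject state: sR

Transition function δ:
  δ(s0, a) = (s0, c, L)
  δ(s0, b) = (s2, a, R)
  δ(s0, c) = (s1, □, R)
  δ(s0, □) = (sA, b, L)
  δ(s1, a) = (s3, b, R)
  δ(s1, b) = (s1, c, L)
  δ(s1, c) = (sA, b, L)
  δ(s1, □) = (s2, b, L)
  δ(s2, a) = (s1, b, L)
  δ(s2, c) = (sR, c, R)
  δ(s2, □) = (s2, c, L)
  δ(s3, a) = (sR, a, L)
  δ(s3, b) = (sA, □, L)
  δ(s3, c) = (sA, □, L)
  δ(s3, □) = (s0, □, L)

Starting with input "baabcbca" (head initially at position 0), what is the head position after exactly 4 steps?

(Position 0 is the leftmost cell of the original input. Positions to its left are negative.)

Execution trace (head position shown):
Step 0: [s0]baabcbca  (head at position 0)
Step 1: move right → a[s2]aabcbca  (head at position 1)
Step 2: move left → [s1]ababcbca  (head at position 0)
Step 3: move right → b[s3]babcbca  (head at position 1)
Step 4: move left → [sA]b□abcbca  (head at position 0)

After 4 steps, the head is at position 0.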